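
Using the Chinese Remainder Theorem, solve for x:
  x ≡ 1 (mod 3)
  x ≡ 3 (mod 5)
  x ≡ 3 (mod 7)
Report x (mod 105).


Moduli 3, 5, 7 are pairwise coprime; by CRT there is a unique solution modulo M = 3 · 5 · 7 = 105.
Solve pairwise, accumulating the modulus:
  Start with x ≡ 1 (mod 3).
  Combine with x ≡ 3 (mod 5): since gcd(3, 5) = 1, we get a unique residue mod 15.
    Write x = 1 + 3·t and substitute into x ≡ 3 (mod 5): 3·t ≡ 3 − 1 = 2 (mod 5).
    The inverse of 3 mod 5 is 2 (since 3·2 = 6 = 1·5 + 1), so t ≡ 2·2 = 4 ≡ 4 (mod 5).
    Then x = 1 + 3·4 = 13, valid modulo lcm(3, 5) = 15: x ≡ 13 (mod 15).
  Combine with x ≡ 3 (mod 7): since gcd(15, 7) = 1, we get a unique residue mod 105.
    Write x = 13 + 15·t and substitute into x ≡ 3 (mod 7): 15·t ≡ 3 − 13 = -10 (mod 7).
    Reduce coefficients mod 7: 1·t ≡ 4 (mod 7).
    So t ≡ 4 (mod 7).
    Then x = 13 + 15·4 = 73, valid modulo lcm(15, 7) = 105: x ≡ 73 (mod 105).
Verify: 73 mod 3 = 1 ✓, 73 mod 5 = 3 ✓, 73 mod 7 = 3 ✓.

x ≡ 73 (mod 105).


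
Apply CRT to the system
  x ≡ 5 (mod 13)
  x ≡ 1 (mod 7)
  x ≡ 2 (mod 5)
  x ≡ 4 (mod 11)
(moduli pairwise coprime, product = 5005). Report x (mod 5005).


Product of moduli M = 13 · 7 · 5 · 11 = 5005.
Merge one congruence at a time:
  Start: x ≡ 5 (mod 13).
  Combine with x ≡ 1 (mod 7); new modulus lcm = 91.
    Write x = 5 + 13·t and substitute into x ≡ 1 (mod 7): 13·t ≡ 1 − 5 = -4 (mod 7).
    Reduce coefficients mod 7: 6·t ≡ 3 (mod 7).
    The inverse of 6 mod 7 is 6 (since 6·6 = 36 = 5·7 + 1), so t ≡ 6·3 = 18 ≡ 4 (mod 7).
    Then x = 5 + 13·4 = 57, valid modulo lcm(13, 7) = 91: x ≡ 57 (mod 91).
  Combine with x ≡ 2 (mod 5); new modulus lcm = 455.
    Write x = 57 + 91·t and substitute into x ≡ 2 (mod 5): 91·t ≡ 2 − 57 = -55 (mod 5).
    Reduce coefficients mod 5: 1·t ≡ 0 (mod 5).
    So t ≡ 0 (mod 5).
    Then x = 57 + 91·0 = 57, valid modulo lcm(91, 5) = 455: x ≡ 57 (mod 455).
  Combine with x ≡ 4 (mod 11); new modulus lcm = 5005.
    Write x = 57 + 455·t and substitute into x ≡ 4 (mod 11): 455·t ≡ 4 − 57 = -53 (mod 11).
    Reduce coefficients mod 11: 4·t ≡ 2 (mod 11).
    The inverse of 4 mod 11 is 3 (since 4·3 = 12 = 1·11 + 1), so t ≡ 3·2 = 6 ≡ 6 (mod 11).
    Then x = 57 + 455·6 = 2787, valid modulo lcm(455, 11) = 5005: x ≡ 2787 (mod 5005).
Verify against each original: 2787 mod 13 = 5, 2787 mod 7 = 1, 2787 mod 5 = 2, 2787 mod 11 = 4.

x ≡ 2787 (mod 5005).


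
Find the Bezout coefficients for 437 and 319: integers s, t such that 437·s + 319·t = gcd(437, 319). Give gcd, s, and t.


Euclidean algorithm on (437, 319) — divide until remainder is 0:
  437 = 1 · 319 + 118
  319 = 2 · 118 + 83
  118 = 1 · 83 + 35
  83 = 2 · 35 + 13
  35 = 2 · 13 + 9
  13 = 1 · 9 + 4
  9 = 2 · 4 + 1
  4 = 4 · 1 + 0
gcd(437, 319) = 1.
Track Bezout coefficients alongside the remainders: start with r₀ = 437 = a·1 + b·0 (s = 1, t = 0) and r₁ = 319 = a·0 + b·1 (s = 0, t = 1); each new remainder r_{k+1} = r_{k-1} − q_k·r_k inherits s_{k+1} = s_{k-1} − q_k·s_k, t_{k+1} = t_{k-1} − q_k·t_k, so r_k = a·s_k + b·t_k at every step:
  q = 1: r = 118, s = 1 − 1·0 = 1, t = 0 − 1·1 = -1  (check: 437·1 + 319·(-1) = 118)
  q = 2: r = 83, s = 0 − 2·1 = -2, t = 1 − 2·(-1) = 3  (check: 437·(-2) + 319·3 = 83)
  q = 1: r = 35, s = 1 − 1·(-2) = 3, t = -1 − 1·3 = -4  (check: 437·3 + 319·(-4) = 35)
  q = 2: r = 13, s = -2 − 2·3 = -8, t = 3 − 2·(-4) = 11  (check: 437·(-8) + 319·11 = 13)
  q = 2: r = 9, s = 3 − 2·(-8) = 19, t = -4 − 2·11 = -26  (check: 437·19 + 319·(-26) = 9)
  q = 1: r = 4, s = -8 − 1·19 = -27, t = 11 − 1·(-26) = 37  (check: 437·(-27) + 319·37 = 4)
  q = 2: r = 1, s = 19 − 2·(-27) = 73, t = -26 − 2·37 = -100  (check: 437·73 + 319·(-100) = 1)
The row with r = 1 (the gcd) gives the Bezout coefficients s = 73, t = -100.
Result: 437 · (73) + 319 · (-100) = 1.

gcd(437, 319) = 1; s = 73, t = -100 (check: 437·73 + 319·(-100) = 1).


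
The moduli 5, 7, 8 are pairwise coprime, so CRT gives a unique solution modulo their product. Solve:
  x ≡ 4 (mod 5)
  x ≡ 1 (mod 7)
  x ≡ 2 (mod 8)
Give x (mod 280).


Moduli 5, 7, 8 are pairwise coprime; by CRT there is a unique solution modulo M = 5 · 7 · 8 = 280.
Solve pairwise, accumulating the modulus:
  Start with x ≡ 4 (mod 5).
  Combine with x ≡ 1 (mod 7): since gcd(5, 7) = 1, we get a unique residue mod 35.
    Write x = 4 + 5·t and substitute into x ≡ 1 (mod 7): 5·t ≡ 1 − 4 = -3 (mod 7).
    Reduce coefficients mod 7: 5·t ≡ 4 (mod 7).
    The inverse of 5 mod 7 is 3 (since 5·3 = 15 = 2·7 + 1), so t ≡ 3·4 = 12 ≡ 5 (mod 7).
    Then x = 4 + 5·5 = 29, valid modulo lcm(5, 7) = 35: x ≡ 29 (mod 35).
  Combine with x ≡ 2 (mod 8): since gcd(35, 8) = 1, we get a unique residue mod 280.
    Write x = 29 + 35·t and substitute into x ≡ 2 (mod 8): 35·t ≡ 2 − 29 = -27 (mod 8).
    Reduce coefficients mod 8: 3·t ≡ 5 (mod 8).
    The inverse of 3 mod 8 is 3 (since 3·3 = 9 = 1·8 + 1), so t ≡ 3·5 = 15 ≡ 7 (mod 8).
    Then x = 29 + 35·7 = 274, valid modulo lcm(35, 8) = 280: x ≡ 274 (mod 280).
Verify: 274 mod 5 = 4 ✓, 274 mod 7 = 1 ✓, 274 mod 8 = 2 ✓.

x ≡ 274 (mod 280).


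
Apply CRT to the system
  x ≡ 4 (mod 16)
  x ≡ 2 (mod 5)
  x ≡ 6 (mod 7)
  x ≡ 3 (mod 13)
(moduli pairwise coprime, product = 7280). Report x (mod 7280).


Product of moduli M = 16 · 5 · 7 · 13 = 7280.
Merge one congruence at a time:
  Start: x ≡ 4 (mod 16).
  Combine with x ≡ 2 (mod 5); new modulus lcm = 80.
    Write x = 4 + 16·t and substitute into x ≡ 2 (mod 5): 16·t ≡ 2 − 4 = -2 (mod 5).
    Reduce coefficients mod 5: 1·t ≡ 3 (mod 5).
    So t ≡ 3 (mod 5).
    Then x = 4 + 16·3 = 52, valid modulo lcm(16, 5) = 80: x ≡ 52 (mod 80).
  Combine with x ≡ 6 (mod 7); new modulus lcm = 560.
    Write x = 52 + 80·t and substitute into x ≡ 6 (mod 7): 80·t ≡ 6 − 52 = -46 (mod 7).
    Reduce coefficients mod 7: 3·t ≡ 3 (mod 7).
    The inverse of 3 mod 7 is 5 (since 3·5 = 15 = 2·7 + 1), so t ≡ 5·3 = 15 ≡ 1 (mod 7).
    Then x = 52 + 80·1 = 132, valid modulo lcm(80, 7) = 560: x ≡ 132 (mod 560).
  Combine with x ≡ 3 (mod 13); new modulus lcm = 7280.
    Write x = 132 + 560·t and substitute into x ≡ 3 (mod 13): 560·t ≡ 3 − 132 = -129 (mod 13).
    Reduce coefficients mod 13: 1·t ≡ 1 (mod 13).
    So t ≡ 1 (mod 13).
    Then x = 132 + 560·1 = 692, valid modulo lcm(560, 13) = 7280: x ≡ 692 (mod 7280).
Verify against each original: 692 mod 16 = 4, 692 mod 5 = 2, 692 mod 7 = 6, 692 mod 13 = 3.

x ≡ 692 (mod 7280).


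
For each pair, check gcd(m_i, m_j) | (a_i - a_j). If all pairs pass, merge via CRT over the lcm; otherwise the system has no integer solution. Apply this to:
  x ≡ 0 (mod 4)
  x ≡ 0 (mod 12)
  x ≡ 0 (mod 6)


Moduli 4, 12, 6 are not pairwise coprime, so CRT works modulo lcm(m_i) when all pairwise compatibility conditions hold.
Pairwise compatibility: gcd(m_i, m_j) must divide a_i - a_j for every pair.
Merge one congruence at a time:
  Start: x ≡ 0 (mod 4).
  Combine with x ≡ 0 (mod 12): gcd(4, 12) = 4; 0 - 0 = 0, which IS divisible by 4, so compatible.
    Write x = 0 + 4·t and substitute into x ≡ 0 (mod 12): 4·t ≡ 0 − 0 = 0 (mod 12).
    Divide the congruence (and modulus) by g = 4: 1·t ≡ 0 (mod 3).
    So t ≡ 0 (mod 3).
    Then x = 0 + 4·0 = 0, valid modulo lcm(4, 12) = 12: x ≡ 0 (mod 12).
  Combine with x ≡ 0 (mod 6): gcd(12, 6) = 6; 0 - 0 = 0, which IS divisible by 6, so compatible.
    Write x = 0 + 12·t and substitute into x ≡ 0 (mod 6): 12·t ≡ 0 − 0 = 0 (mod 6).
    Divide the congruence (and modulus) by g = 6: 2·t ≡ 0 (mod 1).
    Modulo 1 every t works; take t = 0.
    Then x = 0 + 12·0 = 0, valid modulo lcm(12, 6) = 12: x ≡ 0 (mod 12).
Verify: 0 mod 4 = 0, 0 mod 12 = 0, 0 mod 6 = 0.

x ≡ 0 (mod 12).


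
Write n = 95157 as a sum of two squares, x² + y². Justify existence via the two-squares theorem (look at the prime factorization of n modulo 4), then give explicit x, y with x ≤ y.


Step 1: Factor n = 95157 = 3^2 · 97 · 109.
Step 2: Check the mod-4 condition on each prime factor: 3 ≡ 3 (mod 4), exponent 2 (must be even); 97 ≡ 1 (mod 4), exponent 1; 109 ≡ 1 (mod 4), exponent 1.
All primes ≡ 3 (mod 4) appear to even exponent (or don't appear), so by the two-squares theorem n IS expressible as a sum of two squares.
Step 3: Build a representation. Group n = k² · m with k = 3 and m = 97 · 109 = 10573 (a product of primes ≡ 1 (mod 4)); a representation of m scales to one of n via (k·x)² + (k·y)² = k²(x² + y²). Each prime p ≡ 1 (mod 4) is itself a sum of two squares; find a² by testing p − a² for a perfect square:
  97: 97 − 1² = 96, 97 − 2² = 93, 97 − 3² = 88, 97 − 4² = 81 = 9² ⇒ 97 = 4² + 9².
  109: 109 − 1² = 108, 109 − 2² = 105, 109 − 3² = 100 = 10² ⇒ 109 = 3² + 10².
  Combine using the Brahmagupta–Fibonacci identity (a² + b²)(c² + d²) = (ac − bd)² + (ad + bc)² = (ac + bd)² + (ad − bc)²:
  97 · 109 = 10573: from (4² + 9²)(3² + 10²), take (4·3 − 9·10, 4·10 + 9·3) = (12 − 90, 40 + 27) = (-78, 67); dropping signs (only squares matter) gives (78, 67); check 78² + 67² = 6084 + 4489 = 10573 ✓.
  Scale by k = 3: (3·78, 3·67) = (234, 201).
Step 4: Order so x ≤ y and verify: 201² + 234² = 40401 + 54756 = 95157 = n. ✓

n = 95157 = 201² + 234² (one valid representation with x ≤ y).


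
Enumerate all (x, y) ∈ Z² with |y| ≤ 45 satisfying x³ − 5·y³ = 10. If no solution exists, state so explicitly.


The equation is x³ - 5y³ = 10. For fixed y, x³ = 5·y³ + 10, so a solution requires the RHS to be a perfect cube.
Strategy: iterate y from -45 to 45, compute RHS = 5·y³ + 10, and check whether it is a (positive or negative) perfect cube.
Check small values of y:
  y = 0: RHS = 10 is not a perfect cube.
  y = 1: RHS = 15 is not a perfect cube.
  y = -1: RHS = 5 is not a perfect cube.
  y = 2: RHS = 50 is not a perfect cube.
  y = -2: RHS = -30 is not a perfect cube.
  y = 3: RHS = 145 is not a perfect cube.
  y = -3: RHS = -125 = (-5)³ ⇒ x = -5 works.
Continuing the search up to |y| = 45 finds no further solutions beyond those listed.
Collected solutions: (-5, -3).

Solutions (with |y| ≤ 45): (-5, -3).


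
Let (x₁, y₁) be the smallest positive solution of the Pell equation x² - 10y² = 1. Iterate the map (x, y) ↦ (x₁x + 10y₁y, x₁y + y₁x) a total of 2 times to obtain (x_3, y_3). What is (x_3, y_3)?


Step 1: Find the fundamental solution (x₁, y₁) of x² - 10y² = 1.
  Expand √10 as a continued fraction. a₀ = ⌊√10⌋ = 3; iterate m_{k+1} = d_k·a_k − m_k, d_{k+1} = (10 − m_{k+1}²)/d_k, a_{k+1} = ⌊(a₀ + m_{k+1})/d_{k+1}⌋ (starting m₀ = 0, d₀ = 1), with convergents p_k = a_k·p_{k-1} + p_{k-2}, q_k = a_k·q_{k-1} + q_{k-2} (p₋₁ = 1, q₋₁ = 0):
  k = 0: a₀ = 3; p₀/q₀ = 3/1; p₀² − 10·q₀² = 9 − 10 = -1.
  k = 1: m = 3, d = 1, a = ⌊(3 + 3)/1⌋ = 6; p/q = (6·3 + 1)/(6·1 + 0) = 19/6; p² − 10·q² = 361 − 360 = 1.
  The first convergent with p² − 10·q² = 1 gives the fundamental solution (x₁, y₁) = (19, 6).
Step 2: Apply the recurrence (x_{n+1}, y_{n+1}) = (x₁x_n + 10y₁y_n, x₁y_n + y₁x_n) repeatedly.
  From (x_1, y_1) = (19, 6): x_2 = 19·19 + 10·6·6 = 721; y_2 = 19·6 + 6·19 = 228.
  From (x_2, y_2) = (721, 228): x_3 = 19·721 + 10·6·228 = 27379; y_3 = 19·228 + 6·721 = 8658.
Step 3: Verify x_3² - 10·y_3² = 749609641 - 749609640 = 1 (should be 1). ✓

(x_1, y_1) = (19, 6); (x_3, y_3) = (27379, 8658).


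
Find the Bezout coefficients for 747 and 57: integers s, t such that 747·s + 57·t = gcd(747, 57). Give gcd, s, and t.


Euclidean algorithm on (747, 57) — divide until remainder is 0:
  747 = 13 · 57 + 6
  57 = 9 · 6 + 3
  6 = 2 · 3 + 0
gcd(747, 57) = 3.
Track Bezout coefficients alongside the remainders: start with r₀ = 747 = a·1 + b·0 (s = 1, t = 0) and r₁ = 57 = a·0 + b·1 (s = 0, t = 1); each new remainder r_{k+1} = r_{k-1} − q_k·r_k inherits s_{k+1} = s_{k-1} − q_k·s_k, t_{k+1} = t_{k-1} − q_k·t_k, so r_k = a·s_k + b·t_k at every step:
  q = 13: r = 6, s = 1 − 13·0 = 1, t = 0 − 13·1 = -13  (check: 747·1 + 57·(-13) = 6)
  q = 9: r = 3, s = 0 − 9·1 = -9, t = 1 − 9·(-13) = 118  (check: 747·(-9) + 57·118 = 3)
The row with r = 3 (the gcd) gives the Bezout coefficients s = -9, t = 118.
Result: 747 · (-9) + 57 · (118) = 3.

gcd(747, 57) = 3; s = -9, t = 118 (check: 747·(-9) + 57·118 = 3).


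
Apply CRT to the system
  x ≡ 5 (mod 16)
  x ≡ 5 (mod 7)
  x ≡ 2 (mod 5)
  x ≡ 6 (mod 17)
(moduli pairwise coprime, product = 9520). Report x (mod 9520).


Product of moduli M = 16 · 7 · 5 · 17 = 9520.
Merge one congruence at a time:
  Start: x ≡ 5 (mod 16).
  Combine with x ≡ 5 (mod 7); new modulus lcm = 112.
    Write x = 5 + 16·t and substitute into x ≡ 5 (mod 7): 16·t ≡ 5 − 5 = 0 (mod 7).
    Reduce coefficients mod 7: 2·t ≡ 0 (mod 7).
    The inverse of 2 mod 7 is 4 (since 2·4 = 8 = 1·7 + 1), so t ≡ 4·0 = 0 ≡ 0 (mod 7).
    Then x = 5 + 16·0 = 5, valid modulo lcm(16, 7) = 112: x ≡ 5 (mod 112).
  Combine with x ≡ 2 (mod 5); new modulus lcm = 560.
    Write x = 5 + 112·t and substitute into x ≡ 2 (mod 5): 112·t ≡ 2 − 5 = -3 (mod 5).
    Reduce coefficients mod 5: 2·t ≡ 2 (mod 5).
    The inverse of 2 mod 5 is 3 (since 2·3 = 6 = 1·5 + 1), so t ≡ 3·2 = 6 ≡ 1 (mod 5).
    Then x = 5 + 112·1 = 117, valid modulo lcm(112, 5) = 560: x ≡ 117 (mod 560).
  Combine with x ≡ 6 (mod 17); new modulus lcm = 9520.
    Write x = 117 + 560·t and substitute into x ≡ 6 (mod 17): 560·t ≡ 6 − 117 = -111 (mod 17).
    Reduce coefficients mod 17: 16·t ≡ 8 (mod 17).
    The inverse of 16 mod 17 is 16 (since 16·16 = 256 = 15·17 + 1), so t ≡ 16·8 = 128 ≡ 9 (mod 17).
    Then x = 117 + 560·9 = 5157, valid modulo lcm(560, 17) = 9520: x ≡ 5157 (mod 9520).
Verify against each original: 5157 mod 16 = 5, 5157 mod 7 = 5, 5157 mod 5 = 2, 5157 mod 17 = 6.

x ≡ 5157 (mod 9520).


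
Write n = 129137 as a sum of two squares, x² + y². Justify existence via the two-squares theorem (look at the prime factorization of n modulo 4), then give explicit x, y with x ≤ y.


Step 1: Factor n = 129137 = 29 · 61 · 73.
Step 2: Check the mod-4 condition on each prime factor: 29 ≡ 1 (mod 4), exponent 1; 61 ≡ 1 (mod 4), exponent 1; 73 ≡ 1 (mod 4), exponent 1.
All primes ≡ 3 (mod 4) appear to even exponent (or don't appear), so by the two-squares theorem n IS expressible as a sum of two squares.
Step 3: Build a representation. Here n = 29 · 61 · 73 is a product of primes ≡ 1 (mod 4). Each prime p ≡ 1 (mod 4) is itself a sum of two squares; find a² by testing p − a² for a perfect square:
  29: 29 − 1² = 28, 29 − 2² = 25 = 5² ⇒ 29 = 2² + 5².
  61: 61 − 1² = 60, 61 − 2² = 57, 61 − 3² = 52, 61 − 4² = 45, 61 − 5² = 36 = 6² ⇒ 61 = 5² + 6².
  73: 73 − 1² = 72, 73 − 2² = 69, 73 − 3² = 64 = 8² ⇒ 73 = 3² + 8².
  Combine using the Brahmagupta–Fibonacci identity (a² + b²)(c² + d²) = (ac − bd)² + (ad + bc)² = (ac + bd)² + (ad − bc)²:
  29 · 61 = 1769: from (2² + 5²)(5² + 6²), take (2·5 − 5·6, 2·6 + 5·5) = (10 − 30, 12 + 25) = (-20, 37); dropping signs (only squares matter) gives (20, 37); check 20² + 37² = 400 + 1369 = 1769 ✓.
  1769 · 73 = 129137: from (20² + 37²)(3² + 8²), take (20·3 − 37·8, 20·8 + 37·3) = (60 − 296, 160 + 111) = (-236, 271); dropping signs (only squares matter) gives (236, 271); check 236² + 271² = 55696 + 73441 = 129137 ✓.
Step 4: Order so x ≤ y and verify: 236² + 271² = 55696 + 73441 = 129137 = n. ✓

n = 129137 = 236² + 271² (one valid representation with x ≤ y).


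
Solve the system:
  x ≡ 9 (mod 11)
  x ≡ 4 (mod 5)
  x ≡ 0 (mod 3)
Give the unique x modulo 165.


Moduli 11, 5, 3 are pairwise coprime; by CRT there is a unique solution modulo M = 11 · 5 · 3 = 165.
Solve pairwise, accumulating the modulus:
  Start with x ≡ 9 (mod 11).
  Combine with x ≡ 4 (mod 5): since gcd(11, 5) = 1, we get a unique residue mod 55.
    Write x = 9 + 11·t and substitute into x ≡ 4 (mod 5): 11·t ≡ 4 − 9 = -5 (mod 5).
    Reduce coefficients mod 5: 1·t ≡ 0 (mod 5).
    So t ≡ 0 (mod 5).
    Then x = 9 + 11·0 = 9, valid modulo lcm(11, 5) = 55: x ≡ 9 (mod 55).
  Combine with x ≡ 0 (mod 3): since gcd(55, 3) = 1, we get a unique residue mod 165.
    Write x = 9 + 55·t and substitute into x ≡ 0 (mod 3): 55·t ≡ 0 − 9 = -9 (mod 3).
    Reduce coefficients mod 3: 1·t ≡ 0 (mod 3).
    So t ≡ 0 (mod 3).
    Then x = 9 + 55·0 = 9, valid modulo lcm(55, 3) = 165: x ≡ 9 (mod 165).
Verify: 9 mod 11 = 9 ✓, 9 mod 5 = 4 ✓, 9 mod 3 = 0 ✓.

x ≡ 9 (mod 165).


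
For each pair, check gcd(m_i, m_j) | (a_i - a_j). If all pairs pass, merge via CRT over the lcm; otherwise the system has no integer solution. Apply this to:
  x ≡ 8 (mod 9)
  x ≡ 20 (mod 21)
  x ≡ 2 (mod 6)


Moduli 9, 21, 6 are not pairwise coprime, so CRT works modulo lcm(m_i) when all pairwise compatibility conditions hold.
Pairwise compatibility: gcd(m_i, m_j) must divide a_i - a_j for every pair.
Merge one congruence at a time:
  Start: x ≡ 8 (mod 9).
  Combine with x ≡ 20 (mod 21): gcd(9, 21) = 3; 20 - 8 = 12, which IS divisible by 3, so compatible.
    Write x = 8 + 9·t and substitute into x ≡ 20 (mod 21): 9·t ≡ 20 − 8 = 12 (mod 21).
    Divide the congruence (and modulus) by g = 3: 3·t ≡ 4 (mod 7).
    The inverse of 3 mod 7 is 5 (since 3·5 = 15 = 2·7 + 1), so t ≡ 5·4 = 20 ≡ 6 (mod 7).
    Then x = 8 + 9·6 = 62, valid modulo lcm(9, 21) = 63: x ≡ 62 (mod 63).
  Combine with x ≡ 2 (mod 6): gcd(63, 6) = 3; 2 - 62 = -60, which IS divisible by 3, so compatible.
    Write x = 62 + 63·t and substitute into x ≡ 2 (mod 6): 63·t ≡ 2 − 62 = -60 (mod 6).
    Divide the congruence (and modulus) by g = 3: 21·t ≡ -20 (mod 2).
    Reduce coefficients mod 2: 1·t ≡ 0 (mod 2).
    So t ≡ 0 (mod 2).
    Then x = 62 + 63·0 = 62, valid modulo lcm(63, 6) = 126: x ≡ 62 (mod 126).
Verify: 62 mod 9 = 8, 62 mod 21 = 20, 62 mod 6 = 2.

x ≡ 62 (mod 126).


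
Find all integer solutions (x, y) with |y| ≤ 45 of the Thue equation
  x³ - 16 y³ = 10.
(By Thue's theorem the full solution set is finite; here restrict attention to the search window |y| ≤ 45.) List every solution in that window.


The equation is x³ - 16y³ = 10. For fixed y, x³ = 16·y³ + 10, so a solution requires the RHS to be a perfect cube.
Strategy: iterate y from -45 to 45, compute RHS = 16·y³ + 10, and check whether it is a (positive or negative) perfect cube.
Check small values of y:
  y = 0: RHS = 10 is not a perfect cube.
  y = 1: RHS = 26 is not a perfect cube.
  y = -1: RHS = -6 is not a perfect cube.
  y = 2: RHS = 138 is not a perfect cube.
  y = -2: RHS = -118 is not a perfect cube.
  y = 3: RHS = 442 is not a perfect cube.
  y = -3: RHS = -422 is not a perfect cube.
Continuing the search up to |y| = 45 finds no solutions either.
No (x, y) in the scanned range satisfies the equation.

No integer solutions with |y| ≤ 45.


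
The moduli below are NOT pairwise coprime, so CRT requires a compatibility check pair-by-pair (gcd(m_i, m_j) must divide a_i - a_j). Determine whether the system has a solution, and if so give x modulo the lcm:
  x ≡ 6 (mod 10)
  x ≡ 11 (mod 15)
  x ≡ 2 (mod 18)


Moduli 10, 15, 18 are not pairwise coprime, so CRT works modulo lcm(m_i) when all pairwise compatibility conditions hold.
Pairwise compatibility: gcd(m_i, m_j) must divide a_i - a_j for every pair.
Merge one congruence at a time:
  Start: x ≡ 6 (mod 10).
  Combine with x ≡ 11 (mod 15): gcd(10, 15) = 5; 11 - 6 = 5, which IS divisible by 5, so compatible.
    Write x = 6 + 10·t and substitute into x ≡ 11 (mod 15): 10·t ≡ 11 − 6 = 5 (mod 15).
    Divide the congruence (and modulus) by g = 5: 2·t ≡ 1 (mod 3).
    The inverse of 2 mod 3 is 2 (since 2·2 = 4 = 1·3 + 1), so t ≡ 2·1 = 2 ≡ 2 (mod 3).
    Then x = 6 + 10·2 = 26, valid modulo lcm(10, 15) = 30: x ≡ 26 (mod 30).
  Combine with x ≡ 2 (mod 18): gcd(30, 18) = 6; 2 - 26 = -24, which IS divisible by 6, so compatible.
    Write x = 26 + 30·t and substitute into x ≡ 2 (mod 18): 30·t ≡ 2 − 26 = -24 (mod 18).
    Divide the congruence (and modulus) by g = 6: 5·t ≡ -4 (mod 3).
    Reduce coefficients mod 3: 2·t ≡ 2 (mod 3).
    The inverse of 2 mod 3 is 2 (since 2·2 = 4 = 1·3 + 1), so t ≡ 2·2 = 4 ≡ 1 (mod 3).
    Then x = 26 + 30·1 = 56, valid modulo lcm(30, 18) = 90: x ≡ 56 (mod 90).
Verify: 56 mod 10 = 6, 56 mod 15 = 11, 56 mod 18 = 2.

x ≡ 56 (mod 90).


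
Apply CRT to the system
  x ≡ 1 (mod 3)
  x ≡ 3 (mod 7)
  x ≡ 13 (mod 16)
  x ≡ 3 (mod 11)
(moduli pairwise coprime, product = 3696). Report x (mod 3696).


Product of moduli M = 3 · 7 · 16 · 11 = 3696.
Merge one congruence at a time:
  Start: x ≡ 1 (mod 3).
  Combine with x ≡ 3 (mod 7); new modulus lcm = 21.
    Write x = 1 + 3·t and substitute into x ≡ 3 (mod 7): 3·t ≡ 3 − 1 = 2 (mod 7).
    The inverse of 3 mod 7 is 5 (since 3·5 = 15 = 2·7 + 1), so t ≡ 5·2 = 10 ≡ 3 (mod 7).
    Then x = 1 + 3·3 = 10, valid modulo lcm(3, 7) = 21: x ≡ 10 (mod 21).
  Combine with x ≡ 13 (mod 16); new modulus lcm = 336.
    Write x = 10 + 21·t and substitute into x ≡ 13 (mod 16): 21·t ≡ 13 − 10 = 3 (mod 16).
    Reduce coefficients mod 16: 5·t ≡ 3 (mod 16).
    The inverse of 5 mod 16 is 13 (since 5·13 = 65 = 4·16 + 1), so t ≡ 13·3 = 39 ≡ 7 (mod 16).
    Then x = 10 + 21·7 = 157, valid modulo lcm(21, 16) = 336: x ≡ 157 (mod 336).
  Combine with x ≡ 3 (mod 11); new modulus lcm = 3696.
    Write x = 157 + 336·t and substitute into x ≡ 3 (mod 11): 336·t ≡ 3 − 157 = -154 (mod 11).
    Reduce coefficients mod 11: 6·t ≡ 0 (mod 11).
    The inverse of 6 mod 11 is 2 (since 6·2 = 12 = 1·11 + 1), so t ≡ 2·0 = 0 ≡ 0 (mod 11).
    Then x = 157 + 336·0 = 157, valid modulo lcm(336, 11) = 3696: x ≡ 157 (mod 3696).
Verify against each original: 157 mod 3 = 1, 157 mod 7 = 3, 157 mod 16 = 13, 157 mod 11 = 3.

x ≡ 157 (mod 3696).


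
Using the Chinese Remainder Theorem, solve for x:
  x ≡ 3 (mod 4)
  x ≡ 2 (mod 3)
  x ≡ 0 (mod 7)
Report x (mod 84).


Moduli 4, 3, 7 are pairwise coprime; by CRT there is a unique solution modulo M = 4 · 3 · 7 = 84.
Solve pairwise, accumulating the modulus:
  Start with x ≡ 3 (mod 4).
  Combine with x ≡ 2 (mod 3): since gcd(4, 3) = 1, we get a unique residue mod 12.
    Write x = 3 + 4·t and substitute into x ≡ 2 (mod 3): 4·t ≡ 2 − 3 = -1 (mod 3).
    Reduce coefficients mod 3: 1·t ≡ 2 (mod 3).
    So t ≡ 2 (mod 3).
    Then x = 3 + 4·2 = 11, valid modulo lcm(4, 3) = 12: x ≡ 11 (mod 12).
  Combine with x ≡ 0 (mod 7): since gcd(12, 7) = 1, we get a unique residue mod 84.
    Write x = 11 + 12·t and substitute into x ≡ 0 (mod 7): 12·t ≡ 0 − 11 = -11 (mod 7).
    Reduce coefficients mod 7: 5·t ≡ 3 (mod 7).
    The inverse of 5 mod 7 is 3 (since 5·3 = 15 = 2·7 + 1), so t ≡ 3·3 = 9 ≡ 2 (mod 7).
    Then x = 11 + 12·2 = 35, valid modulo lcm(12, 7) = 84: x ≡ 35 (mod 84).
Verify: 35 mod 4 = 3 ✓, 35 mod 3 = 2 ✓, 35 mod 7 = 0 ✓.

x ≡ 35 (mod 84).


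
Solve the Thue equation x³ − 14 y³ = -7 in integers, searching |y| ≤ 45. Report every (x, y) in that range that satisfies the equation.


The equation is x³ - 14y³ = -7. For fixed y, x³ = 14·y³ − 7, so a solution requires the RHS to be a perfect cube.
Strategy: iterate y from -45 to 45, compute RHS = 14·y³ − 7, and check whether it is a (positive or negative) perfect cube.
Check small values of y:
  y = 0: RHS = -7 is not a perfect cube.
  y = 1: RHS = 7 is not a perfect cube.
  y = -1: RHS = -21 is not a perfect cube.
  y = 2: RHS = 105 is not a perfect cube.
  y = -2: RHS = -119 is not a perfect cube.
  y = 3: RHS = 371 is not a perfect cube.
  y = -3: RHS = -385 is not a perfect cube.
Continuing the search up to |y| = 45 finds no solutions either.
No (x, y) in the scanned range satisfies the equation.

No integer solutions with |y| ≤ 45.


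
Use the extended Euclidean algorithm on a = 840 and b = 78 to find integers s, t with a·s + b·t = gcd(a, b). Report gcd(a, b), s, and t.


Euclidean algorithm on (840, 78) — divide until remainder is 0:
  840 = 10 · 78 + 60
  78 = 1 · 60 + 18
  60 = 3 · 18 + 6
  18 = 3 · 6 + 0
gcd(840, 78) = 6.
Track Bezout coefficients alongside the remainders: start with r₀ = 840 = a·1 + b·0 (s = 1, t = 0) and r₁ = 78 = a·0 + b·1 (s = 0, t = 1); each new remainder r_{k+1} = r_{k-1} − q_k·r_k inherits s_{k+1} = s_{k-1} − q_k·s_k, t_{k+1} = t_{k-1} − q_k·t_k, so r_k = a·s_k + b·t_k at every step:
  q = 10: r = 60, s = 1 − 10·0 = 1, t = 0 − 10·1 = -10  (check: 840·1 + 78·(-10) = 60)
  q = 1: r = 18, s = 0 − 1·1 = -1, t = 1 − 1·(-10) = 11  (check: 840·(-1) + 78·11 = 18)
  q = 3: r = 6, s = 1 − 3·(-1) = 4, t = -10 − 3·11 = -43  (check: 840·4 + 78·(-43) = 6)
The row with r = 6 (the gcd) gives the Bezout coefficients s = 4, t = -43.
Result: 840 · (4) + 78 · (-43) = 6.

gcd(840, 78) = 6; s = 4, t = -43 (check: 840·4 + 78·(-43) = 6).


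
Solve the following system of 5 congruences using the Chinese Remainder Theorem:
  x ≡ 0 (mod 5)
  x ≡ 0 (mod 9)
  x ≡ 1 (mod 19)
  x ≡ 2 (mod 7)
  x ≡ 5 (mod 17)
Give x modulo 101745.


Product of moduli M = 5 · 9 · 19 · 7 · 17 = 101745.
Merge one congruence at a time:
  Start: x ≡ 0 (mod 5).
  Combine with x ≡ 0 (mod 9); new modulus lcm = 45.
    Write x = 0 + 5·t and substitute into x ≡ 0 (mod 9): 5·t ≡ 0 − 0 = 0 (mod 9).
    The inverse of 5 mod 9 is 2 (since 5·2 = 10 = 1·9 + 1), so t ≡ 2·0 = 0 ≡ 0 (mod 9).
    Then x = 0 + 5·0 = 0, valid modulo lcm(5, 9) = 45: x ≡ 0 (mod 45).
  Combine with x ≡ 1 (mod 19); new modulus lcm = 855.
    Write x = 0 + 45·t and substitute into x ≡ 1 (mod 19): 45·t ≡ 1 − 0 = 1 (mod 19).
    Reduce coefficients mod 19: 7·t ≡ 1 (mod 19).
    The inverse of 7 mod 19 is 11 (since 7·11 = 77 = 4·19 + 1), so t ≡ 11·1 = 11 ≡ 11 (mod 19).
    Then x = 0 + 45·11 = 495, valid modulo lcm(45, 19) = 855: x ≡ 495 (mod 855).
  Combine with x ≡ 2 (mod 7); new modulus lcm = 5985.
    Write x = 495 + 855·t and substitute into x ≡ 2 (mod 7): 855·t ≡ 2 − 495 = -493 (mod 7).
    Reduce coefficients mod 7: 1·t ≡ 4 (mod 7).
    So t ≡ 4 (mod 7).
    Then x = 495 + 855·4 = 3915, valid modulo lcm(855, 7) = 5985: x ≡ 3915 (mod 5985).
  Combine with x ≡ 5 (mod 17); new modulus lcm = 101745.
    Write x = 3915 + 5985·t and substitute into x ≡ 5 (mod 17): 5985·t ≡ 5 − 3915 = -3910 (mod 17).
    Reduce coefficients mod 17: 1·t ≡ 0 (mod 17).
    So t ≡ 0 (mod 17).
    Then x = 3915 + 5985·0 = 3915, valid modulo lcm(5985, 17) = 101745: x ≡ 3915 (mod 101745).
Verify against each original: 3915 mod 5 = 0, 3915 mod 9 = 0, 3915 mod 19 = 1, 3915 mod 7 = 2, 3915 mod 17 = 5.

x ≡ 3915 (mod 101745).


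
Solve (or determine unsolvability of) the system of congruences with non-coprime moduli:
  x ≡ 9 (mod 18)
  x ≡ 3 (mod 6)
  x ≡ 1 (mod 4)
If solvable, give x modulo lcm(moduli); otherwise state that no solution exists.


Moduli 18, 6, 4 are not pairwise coprime, so CRT works modulo lcm(m_i) when all pairwise compatibility conditions hold.
Pairwise compatibility: gcd(m_i, m_j) must divide a_i - a_j for every pair.
Merge one congruence at a time:
  Start: x ≡ 9 (mod 18).
  Combine with x ≡ 3 (mod 6): gcd(18, 6) = 6; 3 - 9 = -6, which IS divisible by 6, so compatible.
    Write x = 9 + 18·t and substitute into x ≡ 3 (mod 6): 18·t ≡ 3 − 9 = -6 (mod 6).
    Divide the congruence (and modulus) by g = 6: 3·t ≡ -1 (mod 1).
    Modulo 1 every t works; take t = 0.
    Then x = 9 + 18·0 = 9, valid modulo lcm(18, 6) = 18: x ≡ 9 (mod 18).
  Combine with x ≡ 1 (mod 4): gcd(18, 4) = 2; 1 - 9 = -8, which IS divisible by 2, so compatible.
    Write x = 9 + 18·t and substitute into x ≡ 1 (mod 4): 18·t ≡ 1 − 9 = -8 (mod 4).
    Divide the congruence (and modulus) by g = 2: 9·t ≡ -4 (mod 2).
    Reduce coefficients mod 2: 1·t ≡ 0 (mod 2).
    So t ≡ 0 (mod 2).
    Then x = 9 + 18·0 = 9, valid modulo lcm(18, 4) = 36: x ≡ 9 (mod 36).
Verify: 9 mod 18 = 9, 9 mod 6 = 3, 9 mod 4 = 1.

x ≡ 9 (mod 36).


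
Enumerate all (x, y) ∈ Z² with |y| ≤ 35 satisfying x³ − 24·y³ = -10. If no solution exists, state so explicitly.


The equation is x³ - 24y³ = -10. For fixed y, x³ = 24·y³ − 10, so a solution requires the RHS to be a perfect cube.
Strategy: iterate y from -35 to 35, compute RHS = 24·y³ − 10, and check whether it is a (positive or negative) perfect cube.
Check small values of y:
  y = 0: RHS = -10 is not a perfect cube.
  y = 1: RHS = 14 is not a perfect cube.
  y = -1: RHS = -34 is not a perfect cube.
  y = 2: RHS = 182 is not a perfect cube.
  y = -2: RHS = -202 is not a perfect cube.
  y = 3: RHS = 638 is not a perfect cube.
  y = -3: RHS = -658 is not a perfect cube.
Continuing the search up to |y| = 35 finds no solutions either.
No (x, y) in the scanned range satisfies the equation.

No integer solutions with |y| ≤ 35.


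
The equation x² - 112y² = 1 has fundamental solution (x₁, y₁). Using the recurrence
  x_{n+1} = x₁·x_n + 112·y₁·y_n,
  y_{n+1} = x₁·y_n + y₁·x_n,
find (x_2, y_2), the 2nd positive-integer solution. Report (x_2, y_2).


Step 1: Find the fundamental solution (x₁, y₁) of x² - 112y² = 1.
  Expand √112 as a continued fraction. a₀ = ⌊√112⌋ = 10; iterate m_{k+1} = d_k·a_k − m_k, d_{k+1} = (112 − m_{k+1}²)/d_k, a_{k+1} = ⌊(a₀ + m_{k+1})/d_{k+1}⌋ (starting m₀ = 0, d₀ = 1), with convergents p_k = a_k·p_{k-1} + p_{k-2}, q_k = a_k·q_{k-1} + q_{k-2} (p₋₁ = 1, q₋₁ = 0):
  k = 0: a₀ = 10; p₀/q₀ = 10/1; p₀² − 112·q₀² = 100 − 112 = -12.
  k = 1: m = 10, d = 12, a = ⌊(10 + 10)/12⌋ = 1; p/q = (1·10 + 1)/(1·1 + 0) = 11/1; p² − 112·q² = 121 − 112 = 9.
  k = 2: m = 2, d = 9, a = ⌊(10 + 2)/9⌋ = 1; p/q = (1·11 + 10)/(1·1 + 1) = 21/2; p² − 112·q² = 441 − 448 = -7.
  k = 3: m = 7, d = 7, a = ⌊(10 + 7)/7⌋ = 2; p/q = (2·21 + 11)/(2·2 + 1) = 53/5; p² − 112·q² = 2809 − 2800 = 9.
  k = 4: m = 7, d = 9, a = ⌊(10 + 7)/9⌋ = 1; p/q = (1·53 + 21)/(1·5 + 2) = 74/7; p² − 112·q² = 5476 − 5488 = -12.
  k = 5: m = 2, d = 12, a = ⌊(10 + 2)/12⌋ = 1; p/q = (1·74 + 53)/(1·7 + 5) = 127/12; p² − 112·q² = 16129 − 16128 = 1.
  The first convergent with p² − 112·q² = 1 gives the fundamental solution (x₁, y₁) = (127, 12).
Step 2: Apply the recurrence (x_{n+1}, y_{n+1}) = (x₁x_n + 112y₁y_n, x₁y_n + y₁x_n) repeatedly.
  From (x_1, y_1) = (127, 12): x_2 = 127·127 + 112·12·12 = 32257; y_2 = 127·12 + 12·127 = 3048.
Step 3: Verify x_2² - 112·y_2² = 1040514049 - 1040514048 = 1 (should be 1). ✓

(x_1, y_1) = (127, 12); (x_2, y_2) = (32257, 3048).


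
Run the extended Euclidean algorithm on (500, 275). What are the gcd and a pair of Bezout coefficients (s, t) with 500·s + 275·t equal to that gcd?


Euclidean algorithm on (500, 275) — divide until remainder is 0:
  500 = 1 · 275 + 225
  275 = 1 · 225 + 50
  225 = 4 · 50 + 25
  50 = 2 · 25 + 0
gcd(500, 275) = 25.
Track Bezout coefficients alongside the remainders: start with r₀ = 500 = a·1 + b·0 (s = 1, t = 0) and r₁ = 275 = a·0 + b·1 (s = 0, t = 1); each new remainder r_{k+1} = r_{k-1} − q_k·r_k inherits s_{k+1} = s_{k-1} − q_k·s_k, t_{k+1} = t_{k-1} − q_k·t_k, so r_k = a·s_k + b·t_k at every step:
  q = 1: r = 225, s = 1 − 1·0 = 1, t = 0 − 1·1 = -1  (check: 500·1 + 275·(-1) = 225)
  q = 1: r = 50, s = 0 − 1·1 = -1, t = 1 − 1·(-1) = 2  (check: 500·(-1) + 275·2 = 50)
  q = 4: r = 25, s = 1 − 4·(-1) = 5, t = -1 − 4·2 = -9  (check: 500·5 + 275·(-9) = 25)
The row with r = 25 (the gcd) gives the Bezout coefficients s = 5, t = -9.
Result: 500 · (5) + 275 · (-9) = 25.

gcd(500, 275) = 25; s = 5, t = -9 (check: 500·5 + 275·(-9) = 25).


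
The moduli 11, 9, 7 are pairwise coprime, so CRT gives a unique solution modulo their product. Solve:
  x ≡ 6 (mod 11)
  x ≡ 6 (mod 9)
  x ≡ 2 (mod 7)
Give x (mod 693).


Moduli 11, 9, 7 are pairwise coprime; by CRT there is a unique solution modulo M = 11 · 9 · 7 = 693.
Solve pairwise, accumulating the modulus:
  Start with x ≡ 6 (mod 11).
  Combine with x ≡ 6 (mod 9): since gcd(11, 9) = 1, we get a unique residue mod 99.
    Write x = 6 + 11·t and substitute into x ≡ 6 (mod 9): 11·t ≡ 6 − 6 = 0 (mod 9).
    Reduce coefficients mod 9: 2·t ≡ 0 (mod 9).
    The inverse of 2 mod 9 is 5 (since 2·5 = 10 = 1·9 + 1), so t ≡ 5·0 = 0 ≡ 0 (mod 9).
    Then x = 6 + 11·0 = 6, valid modulo lcm(11, 9) = 99: x ≡ 6 (mod 99).
  Combine with x ≡ 2 (mod 7): since gcd(99, 7) = 1, we get a unique residue mod 693.
    Write x = 6 + 99·t and substitute into x ≡ 2 (mod 7): 99·t ≡ 2 − 6 = -4 (mod 7).
    Reduce coefficients mod 7: 1·t ≡ 3 (mod 7).
    So t ≡ 3 (mod 7).
    Then x = 6 + 99·3 = 303, valid modulo lcm(99, 7) = 693: x ≡ 303 (mod 693).
Verify: 303 mod 11 = 6 ✓, 303 mod 9 = 6 ✓, 303 mod 7 = 2 ✓.

x ≡ 303 (mod 693).


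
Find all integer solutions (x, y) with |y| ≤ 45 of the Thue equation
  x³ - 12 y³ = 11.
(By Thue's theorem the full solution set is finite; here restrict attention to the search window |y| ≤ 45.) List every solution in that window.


The equation is x³ - 12y³ = 11. For fixed y, x³ = 12·y³ + 11, so a solution requires the RHS to be a perfect cube.
Strategy: iterate y from -45 to 45, compute RHS = 12·y³ + 11, and check whether it is a (positive or negative) perfect cube.
Check small values of y:
  y = 0: RHS = 11 is not a perfect cube.
  y = 1: RHS = 23 is not a perfect cube.
  y = -1: RHS = -1 = (-1)³ ⇒ x = -1 works.
  y = 2: RHS = 107 is not a perfect cube.
  y = -2: RHS = -85 is not a perfect cube.
  y = 3: RHS = 335 is not a perfect cube.
  y = -3: RHS = -313 is not a perfect cube.
Continuing the search up to |y| = 45 finds no further solutions beyond those listed.
Collected solutions: (-1, -1).

Solutions (with |y| ≤ 45): (-1, -1).


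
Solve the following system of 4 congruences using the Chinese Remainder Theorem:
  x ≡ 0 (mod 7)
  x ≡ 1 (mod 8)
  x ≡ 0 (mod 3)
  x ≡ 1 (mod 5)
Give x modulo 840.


Product of moduli M = 7 · 8 · 3 · 5 = 840.
Merge one congruence at a time:
  Start: x ≡ 0 (mod 7).
  Combine with x ≡ 1 (mod 8); new modulus lcm = 56.
    Write x = 0 + 7·t and substitute into x ≡ 1 (mod 8): 7·t ≡ 1 − 0 = 1 (mod 8).
    The inverse of 7 mod 8 is 7 (since 7·7 = 49 = 6·8 + 1), so t ≡ 7·1 = 7 ≡ 7 (mod 8).
    Then x = 0 + 7·7 = 49, valid modulo lcm(7, 8) = 56: x ≡ 49 (mod 56).
  Combine with x ≡ 0 (mod 3); new modulus lcm = 168.
    Write x = 49 + 56·t and substitute into x ≡ 0 (mod 3): 56·t ≡ 0 − 49 = -49 (mod 3).
    Reduce coefficients mod 3: 2·t ≡ 2 (mod 3).
    The inverse of 2 mod 3 is 2 (since 2·2 = 4 = 1·3 + 1), so t ≡ 2·2 = 4 ≡ 1 (mod 3).
    Then x = 49 + 56·1 = 105, valid modulo lcm(56, 3) = 168: x ≡ 105 (mod 168).
  Combine with x ≡ 1 (mod 5); new modulus lcm = 840.
    Write x = 105 + 168·t and substitute into x ≡ 1 (mod 5): 168·t ≡ 1 − 105 = -104 (mod 5).
    Reduce coefficients mod 5: 3·t ≡ 1 (mod 5).
    The inverse of 3 mod 5 is 2 (since 3·2 = 6 = 1·5 + 1), so t ≡ 2·1 = 2 ≡ 2 (mod 5).
    Then x = 105 + 168·2 = 441, valid modulo lcm(168, 5) = 840: x ≡ 441 (mod 840).
Verify against each original: 441 mod 7 = 0, 441 mod 8 = 1, 441 mod 3 = 0, 441 mod 5 = 1.

x ≡ 441 (mod 840).


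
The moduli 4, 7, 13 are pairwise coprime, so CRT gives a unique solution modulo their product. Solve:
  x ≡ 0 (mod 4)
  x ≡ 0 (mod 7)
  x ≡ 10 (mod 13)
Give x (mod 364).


Moduli 4, 7, 13 are pairwise coprime; by CRT there is a unique solution modulo M = 4 · 7 · 13 = 364.
Solve pairwise, accumulating the modulus:
  Start with x ≡ 0 (mod 4).
  Combine with x ≡ 0 (mod 7): since gcd(4, 7) = 1, we get a unique residue mod 28.
    Write x = 0 + 4·t and substitute into x ≡ 0 (mod 7): 4·t ≡ 0 − 0 = 0 (mod 7).
    The inverse of 4 mod 7 is 2 (since 4·2 = 8 = 1·7 + 1), so t ≡ 2·0 = 0 ≡ 0 (mod 7).
    Then x = 0 + 4·0 = 0, valid modulo lcm(4, 7) = 28: x ≡ 0 (mod 28).
  Combine with x ≡ 10 (mod 13): since gcd(28, 13) = 1, we get a unique residue mod 364.
    Write x = 0 + 28·t and substitute into x ≡ 10 (mod 13): 28·t ≡ 10 − 0 = 10 (mod 13).
    Reduce coefficients mod 13: 2·t ≡ 10 (mod 13).
    The inverse of 2 mod 13 is 7 (since 2·7 = 14 = 1·13 + 1), so t ≡ 7·10 = 70 ≡ 5 (mod 13).
    Then x = 0 + 28·5 = 140, valid modulo lcm(28, 13) = 364: x ≡ 140 (mod 364).
Verify: 140 mod 4 = 0 ✓, 140 mod 7 = 0 ✓, 140 mod 13 = 10 ✓.

x ≡ 140 (mod 364).


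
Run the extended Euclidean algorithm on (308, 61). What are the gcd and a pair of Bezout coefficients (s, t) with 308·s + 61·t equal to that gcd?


Euclidean algorithm on (308, 61) — divide until remainder is 0:
  308 = 5 · 61 + 3
  61 = 20 · 3 + 1
  3 = 3 · 1 + 0
gcd(308, 61) = 1.
Track Bezout coefficients alongside the remainders: start with r₀ = 308 = a·1 + b·0 (s = 1, t = 0) and r₁ = 61 = a·0 + b·1 (s = 0, t = 1); each new remainder r_{k+1} = r_{k-1} − q_k·r_k inherits s_{k+1} = s_{k-1} − q_k·s_k, t_{k+1} = t_{k-1} − q_k·t_k, so r_k = a·s_k + b·t_k at every step:
  q = 5: r = 3, s = 1 − 5·0 = 1, t = 0 − 5·1 = -5  (check: 308·1 + 61·(-5) = 3)
  q = 20: r = 1, s = 0 − 20·1 = -20, t = 1 − 20·(-5) = 101  (check: 308·(-20) + 61·101 = 1)
The row with r = 1 (the gcd) gives the Bezout coefficients s = -20, t = 101.
Result: 308 · (-20) + 61 · (101) = 1.

gcd(308, 61) = 1; s = -20, t = 101 (check: 308·(-20) + 61·101 = 1).


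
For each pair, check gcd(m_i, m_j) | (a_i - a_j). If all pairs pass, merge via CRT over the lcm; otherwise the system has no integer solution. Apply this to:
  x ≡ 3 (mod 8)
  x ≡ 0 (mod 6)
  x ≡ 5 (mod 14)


Moduli 8, 6, 14 are not pairwise coprime, so CRT works modulo lcm(m_i) when all pairwise compatibility conditions hold.
Pairwise compatibility: gcd(m_i, m_j) must divide a_i - a_j for every pair.
Merge one congruence at a time:
  Start: x ≡ 3 (mod 8).
  Combine with x ≡ 0 (mod 6): gcd(8, 6) = 2, and 0 - 3 = -3 is NOT divisible by 2.
    ⇒ system is inconsistent (no integer solution).

No solution (the system is inconsistent).


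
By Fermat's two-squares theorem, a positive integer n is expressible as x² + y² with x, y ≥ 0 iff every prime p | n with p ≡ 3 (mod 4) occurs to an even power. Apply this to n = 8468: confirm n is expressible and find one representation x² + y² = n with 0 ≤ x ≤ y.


Step 1: Factor n = 8468 = 2^2 · 29 · 73.
Step 2: Check the mod-4 condition on each prime factor: 2 = 2 (special); 29 ≡ 1 (mod 4), exponent 1; 73 ≡ 1 (mod 4), exponent 1.
All primes ≡ 3 (mod 4) appear to even exponent (or don't appear), so by the two-squares theorem n IS expressible as a sum of two squares.
Step 3: Build a representation. Group n = k² · m with k = 2 and m = 29 · 73 = 2117 (a product of primes ≡ 1 (mod 4)); a representation of m scales to one of n via (k·x)² + (k·y)² = k²(x² + y²). Each prime p ≡ 1 (mod 4) is itself a sum of two squares; find a² by testing p − a² for a perfect square:
  29: 29 − 1² = 28, 29 − 2² = 25 = 5² ⇒ 29 = 2² + 5².
  73: 73 − 1² = 72, 73 − 2² = 69, 73 − 3² = 64 = 8² ⇒ 73 = 3² + 8².
  Combine using the Brahmagupta–Fibonacci identity (a² + b²)(c² + d²) = (ac − bd)² + (ad + bc)² = (ac + bd)² + (ad − bc)²:
  29 · 73 = 2117: from (2² + 5²)(3² + 8²), take (2·3 − 5·8, 2·8 + 5·3) = (6 − 40, 16 + 15) = (-34, 31); dropping signs (only squares matter) gives (34, 31); check 34² + 31² = 1156 + 961 = 2117 ✓.
  Scale by k = 2: (2·34, 2·31) = (68, 62).
Step 4: Order so x ≤ y and verify: 62² + 68² = 3844 + 4624 = 8468 = n. ✓

n = 8468 = 62² + 68² (one valid representation with x ≤ y).
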